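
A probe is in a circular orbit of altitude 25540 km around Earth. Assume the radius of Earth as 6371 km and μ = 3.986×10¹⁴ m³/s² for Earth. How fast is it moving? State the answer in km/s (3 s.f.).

v ≈ 3.53 km/s

r = 6371 + 25540 = 31911 km = 3.1911×10⁷ m.
For a circular orbit v = √(μ/r) = √(3.986×10¹⁴ / 3.191×10⁷) = √(1.249×10⁷) = 3534 m/s.
That is 3.534 km/s.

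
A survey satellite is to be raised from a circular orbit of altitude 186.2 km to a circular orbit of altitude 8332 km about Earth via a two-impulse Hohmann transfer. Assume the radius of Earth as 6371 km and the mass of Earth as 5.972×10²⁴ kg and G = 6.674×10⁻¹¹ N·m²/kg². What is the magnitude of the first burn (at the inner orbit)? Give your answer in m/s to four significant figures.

μ = GM = 6.674×10⁻¹¹ × 5.972×10²⁴ = 3.986×10¹⁴ m³/s².
r₁ = 6371 + 186.2 = 6557.2 km = 6.5572×10⁶ m.
r₂ = 6371 + 8332 = 14703 km = 1.4703×10⁷ m.
Transfer ellipse a_t = (r₁ + r₂)/2 = 1.063×10⁷ m.
At r₁: circular v_c1 = √(μ/r₁) = 7796 m/s; transfer-perigee v_p = √[μ(2/r₁ − 1/a_t)] = 9169 m/s.
Δv₁ = v_p − v_c1 = 1373 m/s.

Δv ≈ 1373 m/s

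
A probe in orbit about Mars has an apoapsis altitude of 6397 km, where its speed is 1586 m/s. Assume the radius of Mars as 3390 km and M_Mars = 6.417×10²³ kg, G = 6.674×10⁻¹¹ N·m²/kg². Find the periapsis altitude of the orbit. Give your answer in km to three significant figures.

μ = GM = 6.674×10⁻¹¹ × 6.417×10²³ = 4.283×10¹³ m³/s².
r_a = 3390 + 6397 = 9787.0 km = 9.787×10⁶ m.
Specific energy ε = v²/2 − μ/r = -3.118×10⁶ J/kg, so a = −μ/(2ε) = 6.867×10⁶ m.
The apsides satisfy r_p + r_a = 2a, so the periapsis radius is 2a − r_a = 3.947×10⁶ m = 3947.5 km.
Periapsis altitude = 3947.5 − 3390 = 557.48 km.

periapsis altitude ≈ 557 km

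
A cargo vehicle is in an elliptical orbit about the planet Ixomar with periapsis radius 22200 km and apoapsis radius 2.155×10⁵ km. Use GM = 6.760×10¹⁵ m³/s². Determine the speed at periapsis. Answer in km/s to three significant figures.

v ≈ 23.5 km/s

Semi-major axis a = (r_p + r_a)/2 = 1.1885×10⁵ km = 1.188×10⁸ m.
Vis-viva: v² = μ(2/r − 1/a) = 6.760×10¹⁵ × (9.009×10⁻⁸ − 8.414×10⁻⁹) = 5.521×10⁸ m²/s².
v = 23500 m/s = 23.50 km/s.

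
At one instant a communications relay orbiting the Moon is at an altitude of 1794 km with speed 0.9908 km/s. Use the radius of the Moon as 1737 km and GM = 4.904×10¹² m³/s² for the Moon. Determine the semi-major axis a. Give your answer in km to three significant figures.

r = 1737 + 1794 = 3531.0 km = 3.531×10⁶ m.
Specific orbital energy ε = v²/2 − μ/r = (990.8)²/2 − 4.904×10¹²/3.531×10⁶ = -8.980×10⁵ J/kg.
Since ε = −μ/(2a), a = −μ/(2ε) = 2.731×10⁶ m = 2730.5 km.

a ≈ 2730 km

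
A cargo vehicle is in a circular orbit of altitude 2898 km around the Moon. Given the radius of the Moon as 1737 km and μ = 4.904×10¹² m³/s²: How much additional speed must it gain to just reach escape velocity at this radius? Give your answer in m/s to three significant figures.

r = 1737 + 2898 = 4635.0 km = 4.6350×10⁶ m.
Circular speed v_c = √(μ/r) = 1029 m/s.
Escape speed v_esc = √(2μ/r) = √2 × v_c = 1455 m/s.
Δv = v_esc − v_c = 426.1 m/s.

Δv ≈ 426 m/s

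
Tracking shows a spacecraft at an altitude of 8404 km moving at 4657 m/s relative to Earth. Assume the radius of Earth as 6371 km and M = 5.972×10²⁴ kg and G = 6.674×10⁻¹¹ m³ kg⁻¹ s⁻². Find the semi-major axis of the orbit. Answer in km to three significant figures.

μ = GM = 6.674×10⁻¹¹ × 5.972×10²⁴ = 3.986×10¹⁴ m³/s².
r = 6371 + 8404 = 14775 km = 1.478×10⁷ m.
Vis-viva rearranged: 1/a = 2/r − v²/μ = 1.354×10⁻⁷ − 5.441×10⁻⁸ = 8.095×10⁻⁸ m⁻¹.
a = 1.235×10⁷ m = 12353 km.

a ≈ 12400 km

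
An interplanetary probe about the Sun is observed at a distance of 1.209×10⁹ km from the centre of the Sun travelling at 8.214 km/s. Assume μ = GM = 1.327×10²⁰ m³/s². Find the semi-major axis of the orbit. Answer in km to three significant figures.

a ≈ 8.73×10⁸ km

r = 1.209×10¹² m.
Specific orbital energy ε = v²/2 − μ/r = (8214)²/2 − 1.327×10²⁰/1.209×10¹² = -7.603×10⁷ J/kg.
Since ε = −μ/(2a), a = −μ/(2ε) = 8.727×10¹¹ m = 8.7274×10⁸ km.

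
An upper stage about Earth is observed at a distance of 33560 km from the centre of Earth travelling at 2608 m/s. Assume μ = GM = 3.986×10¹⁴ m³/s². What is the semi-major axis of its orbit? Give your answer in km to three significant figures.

r = 3.356×10⁷ m.
Specific orbital energy ε = v²/2 − μ/r = (2608)²/2 − 3.986×10¹⁴/3.356×10⁷ = -8.476×10⁶ J/kg.
Since ε = −μ/(2a), a = −μ/(2ε) = 2.351×10⁷ m = 23512 km.

a ≈ 23500 km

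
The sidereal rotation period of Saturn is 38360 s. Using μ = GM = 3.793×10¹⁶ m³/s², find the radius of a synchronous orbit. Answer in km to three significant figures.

r_sync ≈ 1.12×10⁵ km

A synchronous orbit has period T, so by Kepler's third law a = (μT²/4π²)^(1/3).
μT²/4π² = 3.793×10¹⁶ × (3.836×10⁴)² / 39.48 = 1.414×10²⁴ m³.
a = 1.122×10⁸ m = 1.1223×10⁵ km.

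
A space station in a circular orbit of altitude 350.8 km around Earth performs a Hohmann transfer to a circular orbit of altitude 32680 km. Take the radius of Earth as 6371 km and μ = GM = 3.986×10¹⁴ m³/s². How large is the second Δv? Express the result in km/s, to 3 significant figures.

r₁ = 6371 + 350.8 = 6721.8 km = 6.7218×10⁶ m.
r₂ = 6371 + 32680 = 39051 km = 3.9051×10⁷ m.
Transfer ellipse a_t = (r₁ + r₂)/2 = 2.289×10⁷ m.
At r₁: circular v_c1 = √(μ/r₁) = 7701 m/s; transfer-perigee v_p = √[μ(2/r₁ − 1/a_t)] = 10060 m/s.
At r₂: circular v_c2 = √(μ/r₂) = 3195 m/s; transfer-apogee v_a = √[μ(2/r₂ − 1/a_t)] = 1731 m/s.
Δv₂ = v_c2 − v_a = 1463 m/s.
= 1.463 km/s.

Δv ≈ 1.46 km/s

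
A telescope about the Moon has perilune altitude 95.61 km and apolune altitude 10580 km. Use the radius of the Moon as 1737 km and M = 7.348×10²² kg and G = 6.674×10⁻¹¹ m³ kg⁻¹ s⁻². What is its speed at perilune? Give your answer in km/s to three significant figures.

μ = GM = 6.674×10⁻¹¹ × 7.348×10²² = 4.904×10¹² m³/s².
r_p = 1737 + 95.61 = 1832.6 km = 1.8326×10⁶ m.
r_a = 1737 + 10580 = 12317 km = 1.2317×10⁷ m.
Semi-major axis a = (r_p + r_a)/2 = 7074.8 km = 7.075×10⁶ m.
Vis-viva: v² = μ(2/r − 1/a) = 4.904×10¹² × (1.091×10⁻⁶ − 1.413×10⁻⁷) = 4.659×10⁶ m²/s².
v = 2158 m/s = 2.158 km/s.

v ≈ 2.16 km/s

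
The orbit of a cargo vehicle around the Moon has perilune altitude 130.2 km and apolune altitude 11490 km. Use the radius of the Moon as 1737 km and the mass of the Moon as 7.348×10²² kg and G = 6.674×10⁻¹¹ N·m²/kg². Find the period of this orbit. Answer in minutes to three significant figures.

T ≈ 980 minutes

μ = GM = 6.674×10⁻¹¹ × 7.348×10²² = 4.904×10¹² m³/s².
r_p = 1737 + 130.2 = 1867.2 km = 1.8672×10⁶ m.
r_a = 1737 + 11490 = 13227 km = 1.3227×10⁷ m.
Semi-major axis a = (r_p + r_a)/2 = (1867.2 + 13227)/2 = 7547.1 km = 7.547×10⁶ m.
By Kepler's third law T = 2π√(a³/μ) = 2π × 9.363×10³ = 5.883×10⁴ s.
= 980.4 minutes.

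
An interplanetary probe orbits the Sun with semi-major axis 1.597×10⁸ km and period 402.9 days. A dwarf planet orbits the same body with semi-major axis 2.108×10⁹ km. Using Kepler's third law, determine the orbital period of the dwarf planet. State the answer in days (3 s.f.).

T₂ ≈ 19300 days

Kepler's third law: T² ∝ a³, so T₂ = T₁ (a₂/a₁)^(3/2).
a₂/a₁ = 13.20, (a₂/a₁)^(3/2) = 47.96.
T₂ = 402.9 × 47.96 = 19320 days.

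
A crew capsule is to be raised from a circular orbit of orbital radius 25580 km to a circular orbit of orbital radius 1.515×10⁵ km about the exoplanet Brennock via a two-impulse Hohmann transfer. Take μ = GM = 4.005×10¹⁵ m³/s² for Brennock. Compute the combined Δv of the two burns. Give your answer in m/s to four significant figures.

r₁ = 25580 km = 2.558×10⁷ m.
r₂ = 1.515×10⁵ km = 1.515×10⁸ m.
Transfer ellipse a_t = (r₁ + r₂)/2 = 8.854×10⁷ m.
At r₁: circular v_c1 = √(μ/r₁) = 12510 m/s; transfer-periapsis v_p = √[μ(2/r₁ − 1/a_t)] = 16370 m/s.
Δv₁ = v_p − v_c1 = 3855 m/s.
At r₂: circular v_c2 = √(μ/r₂) = 5142 m/s; transfer-apoapsis v_a = √[μ(2/r₂ − 1/a_t)] = 2764 m/s.
Δv₂ = v_c2 − v_a = 2378 m/s.
Total Δv = Δv₁ + Δv₂ = 6233 m/s.

Δv_total ≈ 6233 m/s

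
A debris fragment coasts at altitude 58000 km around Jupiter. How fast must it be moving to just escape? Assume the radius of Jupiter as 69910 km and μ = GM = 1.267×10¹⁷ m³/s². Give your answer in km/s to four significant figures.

r = 69910 + 58000 = 127910 km = 1.2791×10⁸ m.
Escape speed v_esc = √(2μ/r) = √(2 × 1.267×10¹⁷ / 1.279×10⁸) = √(1.981×10⁹) = 44510 m/s.
= 44.51 km/s.

v_esc ≈ 44.51 km/s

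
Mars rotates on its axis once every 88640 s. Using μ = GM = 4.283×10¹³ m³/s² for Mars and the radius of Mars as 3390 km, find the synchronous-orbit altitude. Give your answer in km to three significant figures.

A synchronous orbit has period T, so by Kepler's third law a = (μT²/4π²)^(1/3).
μT²/4π² = 4.283×10¹³ × (8.864×10⁴)² / 39.48 = 8.524×10²¹ m³.
a = 2.043×10⁷ m = 20428 km.
Altitude h = a − R = 20428 − 3390 = 17038 km.

h_sync ≈ 17000 km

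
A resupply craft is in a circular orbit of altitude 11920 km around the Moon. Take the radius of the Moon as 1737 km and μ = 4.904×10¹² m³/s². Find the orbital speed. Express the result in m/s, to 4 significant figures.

r = 1737 + 11920 = 13657 km = 1.3657×10⁷ m.
For a circular orbit v = √(μ/r) = √(4.904×10¹² / 1.366×10⁷) = √(3.591×10⁵) = 599.2 m/s.

v ≈ 599.2 m/s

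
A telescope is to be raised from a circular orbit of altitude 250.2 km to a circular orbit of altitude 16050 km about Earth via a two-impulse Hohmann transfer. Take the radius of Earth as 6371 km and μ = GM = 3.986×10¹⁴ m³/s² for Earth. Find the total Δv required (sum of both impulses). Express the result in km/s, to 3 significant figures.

Δv_total ≈ 3.25 km/s

r₁ = 6371 + 250.2 = 6621.2 km = 6.6212×10⁶ m.
r₂ = 6371 + 16050 = 22421 km = 2.2421×10⁷ m.
Transfer ellipse a_t = (r₁ + r₂)/2 = 1.452×10⁷ m.
At r₁: circular v_c1 = √(μ/r₁) = 7759 m/s; transfer-perigee v_p = √[μ(2/r₁ − 1/a_t)] = 9641 m/s.
Δv₁ = v_p − v_c1 = 1882 m/s.
At r₂: circular v_c2 = √(μ/r₂) = 4216 m/s; transfer-apogee v_a = √[μ(2/r₂ − 1/a_t)] = 2847 m/s.
Δv₂ = v_c2 − v_a = 1369 m/s.
Total Δv = Δv₁ + Δv₂ = 3251 m/s = 3.251 km/s.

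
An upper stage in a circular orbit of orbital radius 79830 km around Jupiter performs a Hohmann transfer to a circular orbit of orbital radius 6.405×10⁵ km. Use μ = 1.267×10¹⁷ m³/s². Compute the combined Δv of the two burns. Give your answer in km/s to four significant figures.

r₁ = 79830 km = 7.983×10⁷ m.
r₂ = 6.405×10⁵ km = 6.405×10⁸ m.
Transfer ellipse a_t = (r₁ + r₂)/2 = 3.602×10⁸ m.
At r₁: circular v_c1 = √(μ/r₁) = 39840 m/s; transfer-perijove v_p = √[μ(2/r₁ − 1/a_t)] = 53130 m/s.
Δv₁ = v_p − v_c1 = 13290 m/s.
At r₂: circular v_c2 = √(μ/r₂) = 14060 m/s; transfer-apojove v_a = √[μ(2/r₂ − 1/a_t)] = 6622 m/s.
Δv₂ = v_c2 − v_a = 7443 m/s.
Total Δv = Δv₁ + Δv₂ = 20730 m/s = 20.73 km/s.

Δv_total ≈ 20.73 km/s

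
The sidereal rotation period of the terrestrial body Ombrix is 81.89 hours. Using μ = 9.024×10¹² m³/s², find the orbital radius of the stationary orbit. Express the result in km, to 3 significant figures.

T = 81.89 hours = 2.948×10⁵ s.
A synchronous orbit has period T, so by Kepler's third law a = (μT²/4π²)^(1/3).
μT²/4π² = 9.024×10¹² × (2.948×10⁵)² / 39.48 = 1.987×10²² m³.
a = 2.708×10⁷ m = 27083 km.

r_sync ≈ 27100 km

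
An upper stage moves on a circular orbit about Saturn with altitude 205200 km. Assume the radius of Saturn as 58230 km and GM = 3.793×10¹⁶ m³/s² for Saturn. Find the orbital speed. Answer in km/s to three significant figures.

r = 58230 + 205200 = 263430 km = 2.6343×10⁸ m.
For a circular orbit v = √(μ/r) = √(3.793×10¹⁶ / 2.634×10⁸) = √(1.440×10⁸) = 12000 m/s.
That is 12.00 km/s.

v ≈ 12.0 km/s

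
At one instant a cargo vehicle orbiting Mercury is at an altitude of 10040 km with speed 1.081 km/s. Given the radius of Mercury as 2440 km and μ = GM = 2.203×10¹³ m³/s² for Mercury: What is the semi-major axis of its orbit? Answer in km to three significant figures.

a ≈ 9330 km

r = 2440 + 10040 = 12480 km = 1.248×10⁷ m.
Vis-viva rearranged: 1/a = 2/r − v²/μ = 1.603×10⁻⁷ − 5.304×10⁻⁸ = 1.072×10⁻⁷ m⁻¹.
a = 9.327×10⁶ m = 9327.3 km.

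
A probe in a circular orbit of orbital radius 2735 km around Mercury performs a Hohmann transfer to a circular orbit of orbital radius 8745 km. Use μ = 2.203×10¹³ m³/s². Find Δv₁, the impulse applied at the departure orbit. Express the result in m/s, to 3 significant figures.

Δv ≈ 665 m/s

r₁ = 2735 km = 2.735×10⁶ m.
r₂ = 8745 km = 8.745×10⁶ m.
Transfer ellipse a_t = (r₁ + r₂)/2 = 5.740×10⁶ m.
At r₁: circular v_c1 = √(μ/r₁) = 2838 m/s; transfer-periherm v_p = √[μ(2/r₁ − 1/a_t)] = 3503 m/s.
Δv₁ = v_p − v_c1 = 665.0 m/s.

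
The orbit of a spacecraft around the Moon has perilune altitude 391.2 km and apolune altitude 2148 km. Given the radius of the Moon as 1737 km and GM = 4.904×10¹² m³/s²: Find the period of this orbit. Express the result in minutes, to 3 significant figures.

T ≈ 247 minutes

r_p = 1737 + 391.2 = 2128.2 km = 2.1282×10⁶ m.
r_a = 1737 + 2148 = 3885.0 km = 3.8850×10⁶ m.
Semi-major axis a = (r_p + r_a)/2 = (2128.2 + 3885.0)/2 = 3006.6 km = 3.007×10⁶ m.
By Kepler's third law T = 2π√(a³/μ) = 2π × 2.354×10³ = 1.479×10⁴ s.
= 246.5 minutes.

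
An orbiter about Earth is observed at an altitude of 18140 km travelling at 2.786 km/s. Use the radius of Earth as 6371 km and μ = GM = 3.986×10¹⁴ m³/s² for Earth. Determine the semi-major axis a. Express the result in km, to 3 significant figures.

r = 6371 + 18140 = 24511 km = 2.451×10⁷ m.
Specific orbital energy ε = v²/2 − μ/r = (2786)²/2 − 3.986×10¹⁴/2.451×10⁷ = -1.238×10⁷ J/kg.
Since ε = −μ/(2a), a = −μ/(2ε) = 1.610×10⁷ m = 16097 km.

a ≈ 16100 km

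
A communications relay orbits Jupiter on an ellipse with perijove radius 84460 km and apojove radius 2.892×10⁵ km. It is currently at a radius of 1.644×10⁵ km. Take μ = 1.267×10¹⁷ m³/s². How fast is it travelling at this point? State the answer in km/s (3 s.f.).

v ≈ 29.4 km/s

Semi-major axis a = (r_p + r_a)/2 = 1.8683×10⁵ km = 1.868×10⁸ m.
Vis-viva: v² = μ(2/r − 1/a) = 1.267×10¹⁷ × (1.217×10⁻⁸ − 5.352×10⁻⁹) = 8.632×10⁸ m²/s².
v = 29380 m/s = 29.38 km/s.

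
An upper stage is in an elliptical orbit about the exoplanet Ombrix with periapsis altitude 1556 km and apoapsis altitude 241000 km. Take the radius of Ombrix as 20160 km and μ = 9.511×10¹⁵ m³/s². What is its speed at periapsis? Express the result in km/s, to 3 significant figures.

v ≈ 28.4 km/s

r_p = 20160 + 1556 = 21716 km = 2.1716×10⁷ m.
r_a = 20160 + 241000 = 261160 km = 2.6116×10⁸ m.
Semi-major axis a = (r_p + r_a)/2 = 1.4144×10⁵ km = 1.414×10⁸ m.
Vis-viva: v² = μ(2/r − 1/a) = 9.511×10¹⁵ × (9.210×10⁻⁸ − 7.070×10⁻⁹) = 8.087×10⁸ m²/s².
v = 28440 m/s = 28.44 km/s.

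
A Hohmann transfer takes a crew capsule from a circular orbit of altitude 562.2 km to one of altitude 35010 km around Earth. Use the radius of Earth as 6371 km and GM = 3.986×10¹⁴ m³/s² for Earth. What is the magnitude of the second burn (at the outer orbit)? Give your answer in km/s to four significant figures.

Δv ≈ 1.441 km/s

r₁ = 6371 + 562.2 = 6933.2 km = 6.9332×10⁶ m.
r₂ = 6371 + 35010 = 41381 km = 4.1381×10⁷ m.
Transfer ellipse a_t = (r₁ + r₂)/2 = 2.416×10⁷ m.
At r₁: circular v_c1 = √(μ/r₁) = 7582 m/s; transfer-perigee v_p = √[μ(2/r₁ − 1/a_t)] = 9924 m/s.
At r₂: circular v_c2 = √(μ/r₂) = 3104 m/s; transfer-apogee v_a = √[μ(2/r₂ − 1/a_t)] = 1663 m/s.
Δv₂ = v_c2 − v_a = 1441 m/s.
= 1.441 km/s.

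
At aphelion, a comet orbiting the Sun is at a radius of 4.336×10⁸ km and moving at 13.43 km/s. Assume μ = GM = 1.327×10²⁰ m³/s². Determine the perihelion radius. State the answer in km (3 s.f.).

r_a = 4.336×10¹¹ m.
Specific energy ε = v²/2 − μ/r = -2.159×10⁸ J/kg, so a = −μ/(2ε) = 3.074×10¹¹ m.
The apsides satisfy r_p + r_a = 2a, so the perihelion radius is 2a − r_a = 1.812×10¹¹ m = 1.8115×10⁸ km.

perihelion radius ≈ 1.81×10⁸ km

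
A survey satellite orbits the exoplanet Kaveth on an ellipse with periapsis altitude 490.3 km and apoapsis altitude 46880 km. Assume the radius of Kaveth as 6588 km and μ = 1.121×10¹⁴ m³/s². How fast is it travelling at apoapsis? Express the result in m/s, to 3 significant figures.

r_p = 6588 + 490.3 = 7078.3 km = 7.0783×10⁶ m.
r_a = 6588 + 46880 = 53468 km = 5.3468×10⁷ m.
Semi-major axis a = (r_p + r_a)/2 = 30273 km = 3.027×10⁷ m.
Vis-viva: v² = μ(2/r − 1/a) = 1.121×10¹⁴ × (3.741×10⁻⁸ − 3.303×10⁻⁸) = 4.902×10⁵ m²/s².
v = 700.2 m/s.

v ≈ 700 m/s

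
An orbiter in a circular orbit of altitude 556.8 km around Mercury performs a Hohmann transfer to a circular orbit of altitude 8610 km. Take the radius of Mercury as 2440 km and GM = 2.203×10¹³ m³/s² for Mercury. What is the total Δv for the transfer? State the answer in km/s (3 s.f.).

r₁ = 2440 + 556.8 = 2996.8 km = 2.9968×10⁶ m.
r₂ = 2440 + 8610 = 11050 km = 1.1050×10⁷ m.
Transfer ellipse a_t = (r₁ + r₂)/2 = 7.023×10⁶ m.
At r₁: circular v_c1 = √(μ/r₁) = 2711 m/s; transfer-periherm v_p = √[μ(2/r₁ − 1/a_t)] = 3401 m/s.
Δv₁ = v_p − v_c1 = 689.5 m/s.
At r₂: circular v_c2 = √(μ/r₂) = 1412 m/s; transfer-apoherm v_a = √[μ(2/r₂ − 1/a_t)] = 922.3 m/s.
Δv₂ = v_c2 − v_a = 489.7 m/s.
Total Δv = Δv₁ + Δv₂ = 1179 m/s = 1.179 km/s.

Δv_total ≈ 1.18 km/s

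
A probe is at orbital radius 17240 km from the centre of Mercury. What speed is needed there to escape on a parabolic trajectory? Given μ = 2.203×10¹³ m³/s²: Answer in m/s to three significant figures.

r = 17240 km = 1.724×10⁷ m.
Escape speed v_esc = √(2μ/r) = √(2 × 2.203×10¹³ / 1.724×10⁷) = √(2.556×10⁶) = 1599 m/s.

v_esc ≈ 1600 m/s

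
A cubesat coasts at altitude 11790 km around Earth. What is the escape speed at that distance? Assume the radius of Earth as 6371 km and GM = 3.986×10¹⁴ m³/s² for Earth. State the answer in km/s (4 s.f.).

r = 6371 + 11790 = 18161 km = 1.8161×10⁷ m.
Escape speed v_esc = √(2μ/r) = √(2 × 3.986×10¹⁴ / 1.816×10⁷) = √(4.390×10⁷) = 6625 m/s.
= 6.625 km/s.

v_esc ≈ 6.625 km/s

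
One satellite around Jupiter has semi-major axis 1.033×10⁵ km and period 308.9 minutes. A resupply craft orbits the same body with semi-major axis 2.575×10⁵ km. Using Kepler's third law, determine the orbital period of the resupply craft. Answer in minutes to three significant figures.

Kepler's third law: T² ∝ a³, so T₂ = T₁ (a₂/a₁)^(3/2).
a₂/a₁ = 2.493, (a₂/a₁)^(3/2) = 3.936.
T₂ = 308.9 × 3.936 = 1216 minutes.

T₂ ≈ 1220 minutes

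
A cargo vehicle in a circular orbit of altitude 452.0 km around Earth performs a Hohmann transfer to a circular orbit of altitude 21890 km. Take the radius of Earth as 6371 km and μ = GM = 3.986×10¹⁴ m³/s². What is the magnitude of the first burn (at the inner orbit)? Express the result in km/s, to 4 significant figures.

r₁ = 6371 + 452.0 = 6823.0 km = 6.8230×10⁶ m.
r₂ = 6371 + 21890 = 28261 km = 2.8261×10⁷ m.
Transfer ellipse a_t = (r₁ + r₂)/2 = 1.754×10⁷ m.
At r₁: circular v_c1 = √(μ/r₁) = 7643 m/s; transfer-perigee v_p = √[μ(2/r₁ − 1/a_t)] = 9701 m/s.
Δv₁ = v_p − v_c1 = 2058 m/s.
= 2.058 km/s.

Δv ≈ 2.058 km/s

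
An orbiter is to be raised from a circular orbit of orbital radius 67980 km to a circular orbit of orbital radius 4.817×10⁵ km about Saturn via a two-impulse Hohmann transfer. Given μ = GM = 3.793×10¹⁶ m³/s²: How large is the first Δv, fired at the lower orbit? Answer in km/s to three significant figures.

r₁ = 67980 km = 6.798×10⁷ m.
r₂ = 4.817×10⁵ km = 4.817×10⁸ m.
Transfer ellipse a_t = (r₁ + r₂)/2 = 2.748×10⁸ m.
At r₁: circular v_c1 = √(μ/r₁) = 23620 m/s; transfer-perikrone v_p = √[μ(2/r₁ − 1/a_t)] = 31270 m/s.
Δv₁ = v_p − v_c1 = 7650 m/s.
= 7.650 km/s.

Δv ≈ 7.65 km/s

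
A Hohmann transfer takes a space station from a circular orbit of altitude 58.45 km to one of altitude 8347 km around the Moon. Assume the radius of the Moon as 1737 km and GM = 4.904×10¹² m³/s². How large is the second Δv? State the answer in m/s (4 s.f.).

r₁ = 1737 + 58.45 = 1795.5 km = 1.7954×10⁶ m.
r₂ = 1737 + 8347 = 10084 km = 1.0084×10⁷ m.
Transfer ellipse a_t = (r₁ + r₂)/2 = 5.940×10⁶ m.
At r₁: circular v_c1 = √(μ/r₁) = 1653 m/s; transfer-perilune v_p = √[μ(2/r₁ − 1/a_t)] = 2153 m/s.
At r₂: circular v_c2 = √(μ/r₂) = 697.4 m/s; transfer-apolune v_a = √[μ(2/r₂ − 1/a_t)] = 383.4 m/s.
Δv₂ = v_c2 − v_a = 314.0 m/s.

Δv ≈ 314.0 m/s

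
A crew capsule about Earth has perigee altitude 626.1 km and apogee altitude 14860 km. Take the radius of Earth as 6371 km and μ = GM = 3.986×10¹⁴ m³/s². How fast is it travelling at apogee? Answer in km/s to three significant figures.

v ≈ 3.05 km/s

r_p = 6371 + 626.1 = 6997.1 km = 6.9971×10⁶ m.
r_a = 6371 + 14860 = 21231 km = 2.1231×10⁷ m.
Semi-major axis a = (r_p + r_a)/2 = 14114 km = 1.411×10⁷ m.
Vis-viva: v² = μ(2/r − 1/a) = 3.986×10¹⁴ × (9.420×10⁻⁸ − 7.085×10⁻⁸) = 9.308×10⁶ m²/s².
v = 3051 m/s = 3.051 km/s.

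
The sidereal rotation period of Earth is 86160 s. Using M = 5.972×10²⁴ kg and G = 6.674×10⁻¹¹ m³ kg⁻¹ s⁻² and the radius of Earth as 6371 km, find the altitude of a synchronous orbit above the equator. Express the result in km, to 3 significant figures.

h_sync ≈ 35800 km

μ = GM = 6.674×10⁻¹¹ × 5.972×10²⁴ = 3.986×10¹⁴ m³/s².
A synchronous orbit has period T, so by Kepler's third law a = (μT²/4π²)^(1/3).
μT²/4π² = 3.986×10¹⁴ × (8.616×10⁴)² / 39.48 = 7.495×10²² m³.
a = 4.216×10⁷ m = 42162 km.
Altitude h = a − R = 42162 − 6371 = 35791 km.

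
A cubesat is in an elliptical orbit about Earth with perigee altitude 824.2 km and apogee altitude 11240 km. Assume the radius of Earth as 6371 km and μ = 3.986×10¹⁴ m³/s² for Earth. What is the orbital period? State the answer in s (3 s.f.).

r_p = 6371 + 824.2 = 7195.2 km = 7.1952×10⁶ m.
r_a = 6371 + 11240 = 17611 km = 1.7611×10⁷ m.
Semi-major axis a = (r_p + r_a)/2 = (7195.2 + 17611)/2 = 12403 km = 1.240×10⁷ m.
By Kepler's third law T = 2π√(a³/μ) = 2π × 2.188×10³ = 1.375×10⁴ s.

T ≈ 13700 s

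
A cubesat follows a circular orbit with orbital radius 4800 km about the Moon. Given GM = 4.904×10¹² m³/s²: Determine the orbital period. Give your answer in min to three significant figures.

r = 4800 km = 4.800×10⁶ m.
Kepler's third law: T = 2π√(r³/μ) = 2π√((4.800×10⁶)³ / 4.904×10¹²).
r³/μ = 2.255×10⁷ s², so T = 2π × 4.749×10³ = 2.984×10⁴ s.
Converting: 2.984×10⁴ s ÷ 60.00 = 497.3 min.

T ≈ 497 min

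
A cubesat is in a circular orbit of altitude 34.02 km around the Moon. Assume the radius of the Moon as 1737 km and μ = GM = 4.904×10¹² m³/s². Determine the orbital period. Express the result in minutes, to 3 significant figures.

r = 1737 + 34.02 = 1771.0 km = 1.7710×10⁶ m.
Kepler's third law: T = 2π√(r³/μ) = 2π√((1.771×10⁶)³ / 4.904×10¹²).
r³/μ = 1.133×10⁶ s², so T = 2π × 1.064×10³ = 6.687×10³ s.
Converting: 6.687×10³ s ÷ 60.00 = 111.5 minutes.

T ≈ 111 minutes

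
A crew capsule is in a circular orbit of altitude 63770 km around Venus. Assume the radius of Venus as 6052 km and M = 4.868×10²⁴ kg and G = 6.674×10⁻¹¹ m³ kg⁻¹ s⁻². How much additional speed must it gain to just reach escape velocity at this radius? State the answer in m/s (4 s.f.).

μ = GM = 6.674×10⁻¹¹ × 4.868×10²⁴ = 3.249×10¹⁴ m³/s².
r = 6052 + 63770 = 69822 km = 6.9822×10⁷ m.
Circular speed v_c = √(μ/r) = 2157 m/s.
Escape speed v_esc = √(2μ/r) = √2 × v_c = 3051 m/s.
Δv = v_esc − v_c = 893.5 m/s.

Δv ≈ 893.5 m/s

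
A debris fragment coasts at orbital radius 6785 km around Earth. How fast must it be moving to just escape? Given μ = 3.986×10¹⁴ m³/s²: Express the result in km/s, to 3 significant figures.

r = 6785 km = 6.785×10⁶ m.
Escape speed v_esc = √(2μ/r) = √(2 × 3.986×10¹⁴ / 6.785×10⁶) = √(1.175×10⁸) = 10840 m/s.
= 10.84 km/s.

v_esc ≈ 10.8 km/s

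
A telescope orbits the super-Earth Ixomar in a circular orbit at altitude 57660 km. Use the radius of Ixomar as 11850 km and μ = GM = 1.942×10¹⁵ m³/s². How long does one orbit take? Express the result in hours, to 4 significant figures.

r = 11850 + 57660 = 69510 km = 6.9510×10⁷ m.
Kepler's third law: T = 2π√(r³/μ) = 2π√((6.951×10⁷)³ / 1.942×10¹⁵).
r³/μ = 1.729×10⁸ s², so T = 2π × 1.315×10⁴ = 8.263×10⁴ s.
Converting: 8.263×10⁴ s ÷ 3600 = 22.95 hours.

T ≈ 22.95 hours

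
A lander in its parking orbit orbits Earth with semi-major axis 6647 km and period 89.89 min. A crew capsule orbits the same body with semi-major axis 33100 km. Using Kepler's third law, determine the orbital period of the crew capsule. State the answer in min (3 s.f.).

Kepler's third law: T² ∝ a³, so T₂ = T₁ (a₂/a₁)^(3/2).
a₂/a₁ = 4.980, (a₂/a₁)^(3/2) = 11.11.
T₂ = 89.89 × 11.11 = 998.9 min.

T₂ ≈ 999 min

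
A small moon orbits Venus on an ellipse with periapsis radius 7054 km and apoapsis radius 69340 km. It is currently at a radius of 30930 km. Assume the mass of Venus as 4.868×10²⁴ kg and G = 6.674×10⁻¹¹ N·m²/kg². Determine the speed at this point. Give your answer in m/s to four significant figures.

μ = GM = 6.674×10⁻¹¹ × 4.868×10²⁴ = 3.249×10¹⁴ m³/s².
Semi-major axis a = (r_p + r_a)/2 = 38197 km = 3.820×10⁷ m.
Vis-viva: v² = μ(2/r − 1/a) = 3.249×10¹⁴ × (6.466×10⁻⁸ − 2.618×10⁻⁸) = 1.250×10⁷ m²/s².
v = 3536 m/s.

v ≈ 3536 m/s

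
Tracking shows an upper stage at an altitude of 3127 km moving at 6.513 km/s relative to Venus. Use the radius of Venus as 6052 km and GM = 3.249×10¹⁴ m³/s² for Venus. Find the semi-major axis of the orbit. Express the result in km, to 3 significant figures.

a ≈ 11500 km

r = 6052 + 3127 = 9179.0 km = 9.179×10⁶ m.
Specific orbital energy ε = v²/2 − μ/r = (6513)²/2 − 3.249×10¹⁴/9.179×10⁶ = -1.419×10⁷ J/kg.
Since ε = −μ/(2a), a = −μ/(2ε) = 1.145×10⁷ m = 11451 km.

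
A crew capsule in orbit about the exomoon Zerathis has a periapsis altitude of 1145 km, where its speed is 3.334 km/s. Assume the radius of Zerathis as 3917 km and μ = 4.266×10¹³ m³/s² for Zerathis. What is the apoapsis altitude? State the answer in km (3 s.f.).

apoapsis altitude ≈ 5890 km

r_p = 3917 + 1145 = 5062.0 km = 5.062×10⁶ m.
Specific energy ε = v²/2 − μ/r = -2.870×10⁶ J/kg, so a = −μ/(2ε) = 7.433×10⁶ m.
The apsides satisfy r_p + r_a = 2a, so the apoapsis radius is 2a − r_p = 9.804×10⁶ m = 9803.6 km.
Apoapsis altitude = 9803.6 − 3917 = 5886.6 km.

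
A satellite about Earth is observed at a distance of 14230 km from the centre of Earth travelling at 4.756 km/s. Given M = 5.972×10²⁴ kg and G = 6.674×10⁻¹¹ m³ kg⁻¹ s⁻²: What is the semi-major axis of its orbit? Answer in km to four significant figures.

μ = GM = 6.674×10⁻¹¹ × 5.972×10²⁴ = 3.986×10¹⁴ m³/s².
r = 1.423×10⁷ m.
Vis-viva rearranged: 1/a = 2/r − v²/μ = 1.405×10⁻⁷ − 5.675×10⁻⁸ = 8.380×10⁻⁸ m⁻¹.
a = 1.193×10⁷ m = 11934 km.

a ≈ 11930 km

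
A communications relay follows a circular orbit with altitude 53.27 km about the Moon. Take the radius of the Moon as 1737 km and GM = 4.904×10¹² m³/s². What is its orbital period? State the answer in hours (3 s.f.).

T ≈ 1.89 hours

r = 1737 + 53.27 = 1790.3 km = 1.7903×10⁶ m.
Kepler's third law: T = 2π√(r³/μ) = 2π√((1.790×10⁶)³ / 4.904×10¹²).
r³/μ = 1.170×10⁶ s², so T = 2π × 1.082×10³ = 6.796×10³ s.
Converting: 6.796×10³ s ÷ 3600 = 1.888 hours.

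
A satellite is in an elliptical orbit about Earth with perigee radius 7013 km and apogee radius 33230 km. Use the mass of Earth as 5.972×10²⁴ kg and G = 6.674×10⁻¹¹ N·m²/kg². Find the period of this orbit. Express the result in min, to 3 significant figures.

T ≈ 473 min

μ = GM = 6.674×10⁻¹¹ × 5.972×10²⁴ = 3.986×10¹⁴ m³/s².
Semi-major axis a = (r_p + r_a)/2 = (7013.0 + 33230)/2 = 20122 km = 2.012×10⁷ m.
By Kepler's third law T = 2π√(a³/μ) = 2π × 4.521×10³ = 2.841×10⁴ s.
= 473.4 min.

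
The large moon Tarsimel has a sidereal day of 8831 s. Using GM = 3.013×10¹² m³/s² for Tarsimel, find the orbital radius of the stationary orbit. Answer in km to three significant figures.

A synchronous orbit has period T, so by Kepler's third law a = (μT²/4π²)^(1/3).
μT²/4π² = 3.013×10¹² × (8.831×10³)² / 39.48 = 5.952×10¹⁸ m³.
a = 1.812×10⁶ m = 1812.3 km.

r_sync ≈ 1810 km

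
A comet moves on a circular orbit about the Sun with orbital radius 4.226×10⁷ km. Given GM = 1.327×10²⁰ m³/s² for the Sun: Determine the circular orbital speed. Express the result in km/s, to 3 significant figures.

r = 4.226×10⁷ km = 4.226×10¹⁰ m.
For a circular orbit v = √(μ/r) = √(1.327×10²⁰ / 4.226×10¹⁰) = √(3.140×10⁹) = 56040 m/s.
That is 56.04 km/s.

v ≈ 56.0 km/s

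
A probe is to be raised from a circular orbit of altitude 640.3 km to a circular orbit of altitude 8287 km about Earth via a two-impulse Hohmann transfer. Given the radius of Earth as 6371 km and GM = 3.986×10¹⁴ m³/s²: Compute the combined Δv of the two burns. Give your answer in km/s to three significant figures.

Δv_total ≈ 2.25 km/s

r₁ = 6371 + 640.3 = 7011.3 km = 7.0113×10⁶ m.
r₂ = 6371 + 8287 = 14658 km = 1.4658×10⁷ m.
Transfer ellipse a_t = (r₁ + r₂)/2 = 1.083×10⁷ m.
At r₁: circular v_c1 = √(μ/r₁) = 7540 m/s; transfer-perigee v_p = √[μ(2/r₁ − 1/a_t)] = 8770 m/s.
Δv₁ = v_p − v_c1 = 1230 m/s.
At r₂: circular v_c2 = √(μ/r₂) = 5215 m/s; transfer-apogee v_a = √[μ(2/r₂ − 1/a_t)] = 4195 m/s.
Δv₂ = v_c2 − v_a = 1020 m/s.
Total Δv = Δv₁ + Δv₂ = 2250 m/s = 2.250 km/s.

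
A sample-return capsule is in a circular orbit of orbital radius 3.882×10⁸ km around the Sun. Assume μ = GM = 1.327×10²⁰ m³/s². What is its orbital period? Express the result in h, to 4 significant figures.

T ≈ 36650 h

r = 3.882×10⁸ km = 3.882×10¹¹ m.
Kepler's third law: T = 2π√(r³/μ) = 2π√((3.882×10¹¹)³ / 1.327×10²⁰).
r³/μ = 4.409×10¹⁴ s², so T = 2π × 2.100×10⁷ = 1.319×10⁸ s.
Converting: 1.319×10⁸ s ÷ 3600 = 36650 h.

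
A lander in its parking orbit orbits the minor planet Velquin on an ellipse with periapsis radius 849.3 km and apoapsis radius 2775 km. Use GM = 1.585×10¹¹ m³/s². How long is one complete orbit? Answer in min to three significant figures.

T ≈ 642 min

Semi-major axis a = (r_p + r_a)/2 = (849.30 + 2775.0)/2 = 1812.2 km = 1.812×10⁶ m.
By Kepler's third law T = 2π√(a³/μ) = 2π × 6.127×10³ = 3.850×10⁴ s.
= 641.7 min.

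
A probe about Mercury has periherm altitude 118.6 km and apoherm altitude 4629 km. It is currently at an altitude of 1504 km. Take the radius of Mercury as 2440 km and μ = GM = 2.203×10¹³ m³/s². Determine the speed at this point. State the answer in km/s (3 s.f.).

v ≈ 2.57 km/s

r_p = 2440 + 118.6 = 2558.6 km = 2.5586×10⁶ m.
r_a = 2440 + 4629 = 7069.0 km = 7.0690×10⁶ m.
r = 2440 + 1504 = 3944.0 km = 3.944×10⁶ m.
Semi-major axis a = (r_p + r_a)/2 = 4813.8 km = 4.814×10⁶ m.
Vis-viva: v² = μ(2/r − 1/a) = 2.203×10¹³ × (5.071×10⁻⁷ − 2.077×10⁻⁷) = 6.595×10⁶ m²/s².
v = 2568 m/s = 2.568 km/s.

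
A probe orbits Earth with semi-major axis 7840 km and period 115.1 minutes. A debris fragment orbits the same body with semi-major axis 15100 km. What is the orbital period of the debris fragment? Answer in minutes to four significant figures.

Kepler's third law: T² ∝ a³, so T₂ = T₁ (a₂/a₁)^(3/2).
a₂/a₁ = 1.926, (a₂/a₁)^(3/2) = 2.673.
T₂ = 115.1 × 2.673 = 307.7 minutes.

T₂ ≈ 307.7 minutes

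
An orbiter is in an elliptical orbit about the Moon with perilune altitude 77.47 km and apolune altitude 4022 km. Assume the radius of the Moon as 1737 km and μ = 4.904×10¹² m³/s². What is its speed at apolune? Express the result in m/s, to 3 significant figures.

v ≈ 639 m/s

r_p = 1737 + 77.47 = 1814.5 km = 1.8145×10⁶ m.
r_a = 1737 + 4022 = 5759.0 km = 5.7590×10⁶ m.
Semi-major axis a = (r_p + r_a)/2 = 3786.7 km = 3.787×10⁶ m.
Vis-viva: v² = μ(2/r − 1/a) = 4.904×10¹² × (3.473×10⁻⁷ − 2.641×10⁻⁷) = 4.080×10⁵ m²/s².
v = 638.8 m/s.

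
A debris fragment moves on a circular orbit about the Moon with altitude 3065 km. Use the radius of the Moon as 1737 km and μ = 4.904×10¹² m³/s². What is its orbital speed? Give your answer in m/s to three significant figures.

v ≈ 1010 m/s

r = 1737 + 3065 = 4802.0 km = 4.8020×10⁶ m.
For a circular orbit v = √(μ/r) = √(4.904×10¹² / 4.802×10⁶) = √(1.021×10⁶) = 1011 m/s.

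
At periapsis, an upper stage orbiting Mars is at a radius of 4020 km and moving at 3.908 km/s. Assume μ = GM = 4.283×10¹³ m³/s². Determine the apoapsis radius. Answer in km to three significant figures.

r_p = 4.020×10⁶ m.
Specific energy ε = v²/2 − μ/r = -3.018×10⁶ J/kg, so a = −μ/(2ε) = 7.096×10⁶ m.
The apsides satisfy r_p + r_a = 2a, so the apoapsis radius is 2a − r_p = 1.017×10⁷ m = 10172 km.

apoapsis radius ≈ 10200 km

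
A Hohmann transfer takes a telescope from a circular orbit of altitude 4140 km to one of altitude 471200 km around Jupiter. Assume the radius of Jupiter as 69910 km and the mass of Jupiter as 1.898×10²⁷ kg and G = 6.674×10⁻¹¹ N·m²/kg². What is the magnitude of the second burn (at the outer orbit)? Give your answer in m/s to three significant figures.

μ = GM = 6.674×10⁻¹¹ × 1.898×10²⁷ = 1.267×10¹⁷ m³/s².
r₁ = 69910 + 4140 = 74050 km = 7.4050×10⁷ m.
r₂ = 69910 + 471200 = 541110 km = 5.4111×10⁸ m.
Transfer ellipse a_t = (r₁ + r₂)/2 = 3.076×10⁸ m.
At r₁: circular v_c1 = √(μ/r₁) = 41360 m/s; transfer-perijove v_p = √[μ(2/r₁ − 1/a_t)] = 54860 m/s.
At r₂: circular v_c2 = √(μ/r₂) = 15300 m/s; transfer-apojove v_a = √[μ(2/r₂ − 1/a_t)] = 7507 m/s.
Δv₂ = v_c2 − v_a = 7793 m/s.

Δv ≈ 7790 m/s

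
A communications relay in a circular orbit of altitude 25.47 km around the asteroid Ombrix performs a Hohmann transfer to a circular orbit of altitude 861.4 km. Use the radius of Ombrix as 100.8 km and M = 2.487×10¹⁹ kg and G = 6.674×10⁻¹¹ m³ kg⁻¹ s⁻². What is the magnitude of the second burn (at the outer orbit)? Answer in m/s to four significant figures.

μ = GM = 6.674×10⁻¹¹ × 2.487×10¹⁹ = 1.660×10⁹ m³/s².
r₁ = 100.8 + 25.47 = 126.27 km = 1.2627×10⁵ m.
r₂ = 100.8 + 861.4 = 962.20 km = 9.6220×10⁵ m.
Transfer ellipse a_t = (r₁ + r₂)/2 = 5.442×10⁵ m.
At r₁: circular v_c1 = √(μ/r₁) = 114.7 m/s; transfer-periapsis v_p = √[μ(2/r₁ − 1/a_t)] = 152.4 m/s.
At r₂: circular v_c2 = √(μ/r₂) = 41.53 m/s; transfer-apoapsis v_a = √[μ(2/r₂ − 1/a_t)] = 20.01 m/s.
Δv₂ = v_c2 − v_a = 21.53 m/s.

Δv ≈ 21.53 m/s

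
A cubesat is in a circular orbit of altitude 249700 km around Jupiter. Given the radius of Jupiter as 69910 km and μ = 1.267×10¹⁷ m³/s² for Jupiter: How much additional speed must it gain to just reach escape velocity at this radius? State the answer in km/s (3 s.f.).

Δv ≈ 8.25 km/s

r = 69910 + 249700 = 319610 km = 3.1961×10⁸ m.
Circular speed v_c = √(μ/r) = 19910 m/s.
Escape speed v_esc = √(2μ/r) = √2 × v_c = 28160 m/s.
Δv = v_esc − v_c = 8247 m/s = 8.247 km/s.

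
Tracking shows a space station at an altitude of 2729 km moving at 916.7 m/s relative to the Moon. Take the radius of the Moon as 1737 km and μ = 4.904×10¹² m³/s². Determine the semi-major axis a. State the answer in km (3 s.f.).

a ≈ 3620 km

r = 1737 + 2729 = 4466.0 km = 4.466×10⁶ m.
Vis-viva rearranged: 1/a = 2/r − v²/μ = 4.478×10⁻⁷ − 1.714×10⁻⁷ = 2.765×10⁻⁷ m⁻¹.
a = 3.617×10⁶ m = 3617.0 km.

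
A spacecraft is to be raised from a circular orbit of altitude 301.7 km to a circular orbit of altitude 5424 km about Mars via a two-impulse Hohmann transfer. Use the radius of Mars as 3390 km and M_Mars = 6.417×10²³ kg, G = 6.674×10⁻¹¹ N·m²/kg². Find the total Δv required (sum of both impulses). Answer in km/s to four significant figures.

μ = GM = 6.674×10⁻¹¹ × 6.417×10²³ = 4.283×10¹³ m³/s².
r₁ = 3390 + 301.7 = 3691.7 km = 3.6917×10⁶ m.
r₂ = 3390 + 5424 = 8814.0 km = 8.8140×10⁶ m.
Transfer ellipse a_t = (r₁ + r₂)/2 = 6.253×10⁶ m.
At r₁: circular v_c1 = √(μ/r₁) = 3406 m/s; transfer-periapsis v_p = √[μ(2/r₁ − 1/a_t)] = 4044 m/s.
Δv₁ = v_p − v_c1 = 637.8 m/s.
At r₂: circular v_c2 = √(μ/r₂) = 2204 m/s; transfer-apoapsis v_a = √[μ(2/r₂ − 1/a_t)] = 1694 m/s.
Δv₂ = v_c2 − v_a = 510.6 m/s.
Total Δv = Δv₁ + Δv₂ = 1148 m/s = 1.148 km/s.

Δv_total ≈ 1.148 km/s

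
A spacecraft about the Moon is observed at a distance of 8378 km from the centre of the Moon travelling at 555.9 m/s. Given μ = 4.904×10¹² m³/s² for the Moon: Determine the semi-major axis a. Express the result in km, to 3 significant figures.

r = 8.378×10⁶ m.
Specific orbital energy ε = v²/2 − μ/r = (555.9)²/2 − 4.904×10¹²/8.378×10⁶ = -4.308×10⁵ J/kg.
Since ε = −μ/(2a), a = −μ/(2ε) = 5.691×10⁶ m = 5691.3 km.

a ≈ 5690 km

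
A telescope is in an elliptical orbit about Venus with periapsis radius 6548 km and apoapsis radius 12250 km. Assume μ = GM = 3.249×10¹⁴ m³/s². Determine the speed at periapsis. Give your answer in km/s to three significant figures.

v ≈ 8.04 km/s

Semi-major axis a = (r_p + r_a)/2 = 9399.0 km = 9.399×10⁶ m.
Vis-viva: v² = μ(2/r − 1/a) = 3.249×10¹⁴ × (3.054×10⁻⁷ − 1.064×10⁻⁷) = 6.467×10⁷ m²/s².
v = 8042 m/s = 8.042 km/s.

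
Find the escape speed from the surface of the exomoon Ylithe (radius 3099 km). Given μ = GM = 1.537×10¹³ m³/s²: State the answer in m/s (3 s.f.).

r = R = 3.099×10⁶ m.
Escape speed v_esc = √(2μ/r) = √(2 × 1.537×10¹³ / 3.099×10⁶) = √(9.919×10⁶) = 3149 m/s.

v_esc ≈ 3150 m/s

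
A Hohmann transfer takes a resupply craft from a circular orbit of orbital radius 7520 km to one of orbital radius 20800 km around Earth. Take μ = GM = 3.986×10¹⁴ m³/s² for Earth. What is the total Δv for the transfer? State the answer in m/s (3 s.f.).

Δv_total ≈ 2730 m/s

r₁ = 7520 km = 7.520×10⁶ m.
r₂ = 20800 km = 2.080×10⁷ m.
Transfer ellipse a_t = (r₁ + r₂)/2 = 1.416×10⁷ m.
At r₁: circular v_c1 = √(μ/r₁) = 7280 m/s; transfer-perigee v_p = √[μ(2/r₁ − 1/a_t)] = 8824 m/s.
Δv₁ = v_p − v_c1 = 1543 m/s.
At r₂: circular v_c2 = √(μ/r₂) = 4378 m/s; transfer-apogee v_a = √[μ(2/r₂ − 1/a_t)] = 3190 m/s.
Δv₂ = v_c2 − v_a = 1187 m/s.
Total Δv = Δv₁ + Δv₂ = 2731 m/s.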